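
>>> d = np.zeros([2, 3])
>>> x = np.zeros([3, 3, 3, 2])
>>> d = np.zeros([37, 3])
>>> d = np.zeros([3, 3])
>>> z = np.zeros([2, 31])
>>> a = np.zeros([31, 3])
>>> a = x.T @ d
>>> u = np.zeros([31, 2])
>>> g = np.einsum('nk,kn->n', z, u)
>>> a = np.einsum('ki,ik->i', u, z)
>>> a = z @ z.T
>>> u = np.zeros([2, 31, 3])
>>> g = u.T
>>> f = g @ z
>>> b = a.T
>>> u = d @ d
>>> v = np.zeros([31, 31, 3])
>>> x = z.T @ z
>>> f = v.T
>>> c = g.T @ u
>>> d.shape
(3, 3)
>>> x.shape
(31, 31)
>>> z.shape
(2, 31)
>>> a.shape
(2, 2)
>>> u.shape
(3, 3)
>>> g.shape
(3, 31, 2)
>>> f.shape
(3, 31, 31)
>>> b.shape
(2, 2)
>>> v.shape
(31, 31, 3)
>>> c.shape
(2, 31, 3)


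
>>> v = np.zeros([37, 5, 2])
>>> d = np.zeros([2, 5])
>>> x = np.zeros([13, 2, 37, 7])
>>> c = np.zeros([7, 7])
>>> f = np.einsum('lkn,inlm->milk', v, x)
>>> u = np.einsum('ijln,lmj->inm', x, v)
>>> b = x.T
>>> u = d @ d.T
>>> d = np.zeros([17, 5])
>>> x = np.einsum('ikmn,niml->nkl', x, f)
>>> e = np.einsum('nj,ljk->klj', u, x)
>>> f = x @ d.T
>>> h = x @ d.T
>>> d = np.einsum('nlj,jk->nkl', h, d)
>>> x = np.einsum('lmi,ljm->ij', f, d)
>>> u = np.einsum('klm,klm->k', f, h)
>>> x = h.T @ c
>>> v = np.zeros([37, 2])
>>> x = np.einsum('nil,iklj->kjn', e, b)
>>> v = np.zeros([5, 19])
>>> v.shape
(5, 19)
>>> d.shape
(7, 5, 2)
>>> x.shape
(37, 13, 5)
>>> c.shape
(7, 7)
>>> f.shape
(7, 2, 17)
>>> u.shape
(7,)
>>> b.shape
(7, 37, 2, 13)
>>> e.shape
(5, 7, 2)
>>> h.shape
(7, 2, 17)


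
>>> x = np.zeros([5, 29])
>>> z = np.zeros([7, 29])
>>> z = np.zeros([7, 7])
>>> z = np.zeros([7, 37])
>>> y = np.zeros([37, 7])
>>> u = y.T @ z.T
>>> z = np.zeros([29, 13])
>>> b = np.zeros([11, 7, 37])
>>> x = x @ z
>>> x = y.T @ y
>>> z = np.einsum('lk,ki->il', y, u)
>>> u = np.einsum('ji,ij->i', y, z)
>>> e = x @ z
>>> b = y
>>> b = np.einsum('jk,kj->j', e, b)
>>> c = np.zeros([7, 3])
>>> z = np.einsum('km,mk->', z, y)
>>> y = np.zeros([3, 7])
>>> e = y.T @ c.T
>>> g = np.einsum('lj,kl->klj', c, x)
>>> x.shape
(7, 7)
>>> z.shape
()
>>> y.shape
(3, 7)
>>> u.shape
(7,)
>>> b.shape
(7,)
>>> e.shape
(7, 7)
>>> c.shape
(7, 3)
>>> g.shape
(7, 7, 3)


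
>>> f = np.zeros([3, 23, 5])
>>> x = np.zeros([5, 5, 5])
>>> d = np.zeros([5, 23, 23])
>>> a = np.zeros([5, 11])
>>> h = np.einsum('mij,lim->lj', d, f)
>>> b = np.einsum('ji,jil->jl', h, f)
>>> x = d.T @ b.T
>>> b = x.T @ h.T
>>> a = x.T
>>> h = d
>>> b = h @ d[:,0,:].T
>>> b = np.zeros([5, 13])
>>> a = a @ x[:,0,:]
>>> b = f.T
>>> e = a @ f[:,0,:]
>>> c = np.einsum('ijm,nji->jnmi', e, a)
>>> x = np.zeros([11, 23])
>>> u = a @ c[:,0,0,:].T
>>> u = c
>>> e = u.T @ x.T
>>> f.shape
(3, 23, 5)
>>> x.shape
(11, 23)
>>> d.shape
(5, 23, 23)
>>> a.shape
(3, 23, 3)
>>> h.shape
(5, 23, 23)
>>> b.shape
(5, 23, 3)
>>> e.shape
(3, 5, 3, 11)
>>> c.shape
(23, 3, 5, 3)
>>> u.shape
(23, 3, 5, 3)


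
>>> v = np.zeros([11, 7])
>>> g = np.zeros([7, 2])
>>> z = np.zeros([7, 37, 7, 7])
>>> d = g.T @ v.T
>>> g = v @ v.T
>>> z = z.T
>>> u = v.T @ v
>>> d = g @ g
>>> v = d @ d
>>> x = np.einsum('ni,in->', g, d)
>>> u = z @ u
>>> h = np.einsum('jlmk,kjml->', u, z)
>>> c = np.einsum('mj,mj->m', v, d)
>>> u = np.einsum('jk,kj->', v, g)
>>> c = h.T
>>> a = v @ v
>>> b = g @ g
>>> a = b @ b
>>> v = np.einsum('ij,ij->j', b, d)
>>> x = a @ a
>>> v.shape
(11,)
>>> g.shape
(11, 11)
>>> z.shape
(7, 7, 37, 7)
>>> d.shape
(11, 11)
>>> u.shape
()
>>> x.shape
(11, 11)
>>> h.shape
()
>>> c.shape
()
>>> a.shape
(11, 11)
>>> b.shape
(11, 11)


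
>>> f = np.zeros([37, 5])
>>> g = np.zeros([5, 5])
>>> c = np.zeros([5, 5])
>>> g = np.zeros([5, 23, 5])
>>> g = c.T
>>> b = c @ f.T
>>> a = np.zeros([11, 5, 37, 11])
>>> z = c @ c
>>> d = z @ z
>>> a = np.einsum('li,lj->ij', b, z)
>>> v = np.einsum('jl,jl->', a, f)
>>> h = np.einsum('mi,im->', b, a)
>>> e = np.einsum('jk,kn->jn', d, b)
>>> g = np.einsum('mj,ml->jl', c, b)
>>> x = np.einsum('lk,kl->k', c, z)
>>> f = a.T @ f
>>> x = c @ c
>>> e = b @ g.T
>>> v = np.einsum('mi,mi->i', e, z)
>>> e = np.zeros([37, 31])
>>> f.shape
(5, 5)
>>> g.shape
(5, 37)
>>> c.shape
(5, 5)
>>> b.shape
(5, 37)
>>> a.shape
(37, 5)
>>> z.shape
(5, 5)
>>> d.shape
(5, 5)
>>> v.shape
(5,)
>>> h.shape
()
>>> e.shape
(37, 31)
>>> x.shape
(5, 5)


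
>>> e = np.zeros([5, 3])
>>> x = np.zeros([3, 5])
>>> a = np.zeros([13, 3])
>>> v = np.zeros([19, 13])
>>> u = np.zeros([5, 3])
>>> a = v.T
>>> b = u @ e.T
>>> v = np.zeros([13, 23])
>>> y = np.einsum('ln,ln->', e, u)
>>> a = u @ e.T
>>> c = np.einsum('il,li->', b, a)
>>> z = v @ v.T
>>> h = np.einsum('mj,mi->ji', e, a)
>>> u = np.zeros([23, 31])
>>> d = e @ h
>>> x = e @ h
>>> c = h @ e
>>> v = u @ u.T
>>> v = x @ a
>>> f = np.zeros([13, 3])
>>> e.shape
(5, 3)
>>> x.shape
(5, 5)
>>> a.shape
(5, 5)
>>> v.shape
(5, 5)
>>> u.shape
(23, 31)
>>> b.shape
(5, 5)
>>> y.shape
()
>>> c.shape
(3, 3)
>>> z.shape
(13, 13)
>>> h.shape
(3, 5)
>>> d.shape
(5, 5)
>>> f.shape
(13, 3)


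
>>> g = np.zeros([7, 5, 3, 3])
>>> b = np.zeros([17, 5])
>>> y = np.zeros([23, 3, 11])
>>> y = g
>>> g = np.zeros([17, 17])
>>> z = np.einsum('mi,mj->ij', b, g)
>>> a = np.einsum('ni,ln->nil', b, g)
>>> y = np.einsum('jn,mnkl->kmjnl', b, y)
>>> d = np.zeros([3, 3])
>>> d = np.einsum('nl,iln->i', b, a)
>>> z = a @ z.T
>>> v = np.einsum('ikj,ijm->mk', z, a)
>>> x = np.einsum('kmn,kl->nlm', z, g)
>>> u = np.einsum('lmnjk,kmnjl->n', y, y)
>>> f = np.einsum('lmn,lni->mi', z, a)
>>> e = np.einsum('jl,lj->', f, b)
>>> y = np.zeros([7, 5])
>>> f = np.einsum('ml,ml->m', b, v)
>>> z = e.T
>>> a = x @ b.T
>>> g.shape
(17, 17)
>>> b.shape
(17, 5)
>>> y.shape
(7, 5)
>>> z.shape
()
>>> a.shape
(5, 17, 17)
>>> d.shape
(17,)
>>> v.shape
(17, 5)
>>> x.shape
(5, 17, 5)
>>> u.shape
(17,)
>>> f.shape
(17,)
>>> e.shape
()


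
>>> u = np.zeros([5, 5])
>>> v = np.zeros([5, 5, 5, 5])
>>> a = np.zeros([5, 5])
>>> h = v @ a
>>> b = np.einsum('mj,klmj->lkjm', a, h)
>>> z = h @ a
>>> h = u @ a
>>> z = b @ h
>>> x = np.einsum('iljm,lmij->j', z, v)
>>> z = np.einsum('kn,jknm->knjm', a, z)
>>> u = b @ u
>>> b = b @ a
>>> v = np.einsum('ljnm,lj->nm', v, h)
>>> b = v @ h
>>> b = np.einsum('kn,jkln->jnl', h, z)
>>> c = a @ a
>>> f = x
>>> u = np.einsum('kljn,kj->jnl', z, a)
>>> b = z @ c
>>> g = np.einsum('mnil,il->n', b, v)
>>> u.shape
(5, 5, 5)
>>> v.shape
(5, 5)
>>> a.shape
(5, 5)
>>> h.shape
(5, 5)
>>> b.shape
(5, 5, 5, 5)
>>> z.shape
(5, 5, 5, 5)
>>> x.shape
(5,)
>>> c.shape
(5, 5)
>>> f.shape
(5,)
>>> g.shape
(5,)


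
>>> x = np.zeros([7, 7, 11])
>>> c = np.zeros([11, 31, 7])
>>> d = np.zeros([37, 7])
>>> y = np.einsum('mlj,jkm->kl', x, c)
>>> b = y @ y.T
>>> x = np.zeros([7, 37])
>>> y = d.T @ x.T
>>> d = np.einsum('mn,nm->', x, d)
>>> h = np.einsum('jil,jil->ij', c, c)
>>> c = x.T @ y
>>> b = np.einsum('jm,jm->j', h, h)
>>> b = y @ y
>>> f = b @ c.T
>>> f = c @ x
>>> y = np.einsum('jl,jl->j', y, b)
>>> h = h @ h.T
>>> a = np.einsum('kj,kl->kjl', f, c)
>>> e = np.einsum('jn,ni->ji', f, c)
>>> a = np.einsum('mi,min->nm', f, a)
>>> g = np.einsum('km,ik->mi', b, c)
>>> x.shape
(7, 37)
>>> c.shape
(37, 7)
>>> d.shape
()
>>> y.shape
(7,)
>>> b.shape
(7, 7)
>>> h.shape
(31, 31)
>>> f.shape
(37, 37)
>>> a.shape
(7, 37)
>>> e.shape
(37, 7)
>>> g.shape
(7, 37)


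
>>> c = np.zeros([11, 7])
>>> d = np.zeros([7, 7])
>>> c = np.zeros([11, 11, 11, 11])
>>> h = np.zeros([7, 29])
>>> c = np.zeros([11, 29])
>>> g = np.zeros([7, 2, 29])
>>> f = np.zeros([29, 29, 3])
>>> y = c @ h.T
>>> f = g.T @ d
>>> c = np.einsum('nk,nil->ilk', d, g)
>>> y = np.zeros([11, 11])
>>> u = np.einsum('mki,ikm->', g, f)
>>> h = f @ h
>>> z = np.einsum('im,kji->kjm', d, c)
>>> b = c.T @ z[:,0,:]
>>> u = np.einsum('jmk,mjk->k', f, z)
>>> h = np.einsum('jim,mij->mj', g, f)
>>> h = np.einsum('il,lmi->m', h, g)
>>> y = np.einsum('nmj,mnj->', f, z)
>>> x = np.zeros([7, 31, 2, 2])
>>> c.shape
(2, 29, 7)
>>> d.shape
(7, 7)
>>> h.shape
(2,)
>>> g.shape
(7, 2, 29)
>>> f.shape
(29, 2, 7)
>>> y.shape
()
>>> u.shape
(7,)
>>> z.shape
(2, 29, 7)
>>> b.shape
(7, 29, 7)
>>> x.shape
(7, 31, 2, 2)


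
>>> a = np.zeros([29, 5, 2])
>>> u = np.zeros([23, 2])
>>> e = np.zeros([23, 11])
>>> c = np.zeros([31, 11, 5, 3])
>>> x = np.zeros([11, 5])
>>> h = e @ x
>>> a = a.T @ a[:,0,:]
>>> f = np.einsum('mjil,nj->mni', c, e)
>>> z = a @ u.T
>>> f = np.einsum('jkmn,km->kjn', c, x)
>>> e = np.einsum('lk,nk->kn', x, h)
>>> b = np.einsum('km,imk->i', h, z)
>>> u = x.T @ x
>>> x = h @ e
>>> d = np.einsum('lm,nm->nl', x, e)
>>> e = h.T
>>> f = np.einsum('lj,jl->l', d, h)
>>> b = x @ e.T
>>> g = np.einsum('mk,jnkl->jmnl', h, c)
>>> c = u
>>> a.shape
(2, 5, 2)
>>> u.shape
(5, 5)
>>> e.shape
(5, 23)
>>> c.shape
(5, 5)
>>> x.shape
(23, 23)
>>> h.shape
(23, 5)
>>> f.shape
(5,)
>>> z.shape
(2, 5, 23)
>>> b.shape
(23, 5)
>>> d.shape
(5, 23)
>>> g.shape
(31, 23, 11, 3)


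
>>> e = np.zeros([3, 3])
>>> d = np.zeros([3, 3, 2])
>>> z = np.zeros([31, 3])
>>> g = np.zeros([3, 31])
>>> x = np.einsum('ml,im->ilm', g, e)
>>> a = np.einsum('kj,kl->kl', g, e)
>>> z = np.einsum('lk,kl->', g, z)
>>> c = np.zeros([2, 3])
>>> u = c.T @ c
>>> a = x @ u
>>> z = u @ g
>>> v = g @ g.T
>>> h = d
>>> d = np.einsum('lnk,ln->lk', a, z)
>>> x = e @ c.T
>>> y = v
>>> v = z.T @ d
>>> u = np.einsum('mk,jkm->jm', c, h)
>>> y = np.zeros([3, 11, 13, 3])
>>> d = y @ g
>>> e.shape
(3, 3)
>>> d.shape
(3, 11, 13, 31)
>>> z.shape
(3, 31)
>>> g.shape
(3, 31)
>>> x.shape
(3, 2)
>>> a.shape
(3, 31, 3)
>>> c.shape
(2, 3)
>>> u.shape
(3, 2)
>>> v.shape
(31, 3)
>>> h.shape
(3, 3, 2)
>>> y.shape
(3, 11, 13, 3)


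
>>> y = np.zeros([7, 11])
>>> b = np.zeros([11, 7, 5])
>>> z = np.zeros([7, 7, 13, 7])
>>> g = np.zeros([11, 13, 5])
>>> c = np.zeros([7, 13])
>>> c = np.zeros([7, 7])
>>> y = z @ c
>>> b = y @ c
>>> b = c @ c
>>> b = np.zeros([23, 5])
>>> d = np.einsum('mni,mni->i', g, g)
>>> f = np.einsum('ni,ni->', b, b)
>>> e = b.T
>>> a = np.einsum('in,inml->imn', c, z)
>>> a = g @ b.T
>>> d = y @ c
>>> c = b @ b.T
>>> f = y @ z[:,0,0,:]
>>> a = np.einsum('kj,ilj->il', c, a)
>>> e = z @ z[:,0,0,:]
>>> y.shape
(7, 7, 13, 7)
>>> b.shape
(23, 5)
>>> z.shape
(7, 7, 13, 7)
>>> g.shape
(11, 13, 5)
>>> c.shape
(23, 23)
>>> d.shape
(7, 7, 13, 7)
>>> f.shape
(7, 7, 13, 7)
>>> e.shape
(7, 7, 13, 7)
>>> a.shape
(11, 13)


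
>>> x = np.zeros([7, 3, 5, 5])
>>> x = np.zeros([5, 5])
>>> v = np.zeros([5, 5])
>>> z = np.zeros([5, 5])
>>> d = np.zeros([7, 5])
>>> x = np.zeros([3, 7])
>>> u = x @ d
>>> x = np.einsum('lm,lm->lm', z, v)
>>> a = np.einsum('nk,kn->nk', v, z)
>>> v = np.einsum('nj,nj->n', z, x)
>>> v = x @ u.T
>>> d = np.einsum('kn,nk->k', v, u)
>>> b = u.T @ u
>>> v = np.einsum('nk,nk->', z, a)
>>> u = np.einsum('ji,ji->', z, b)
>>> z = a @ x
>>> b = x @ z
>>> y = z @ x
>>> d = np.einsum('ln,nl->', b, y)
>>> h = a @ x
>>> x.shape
(5, 5)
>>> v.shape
()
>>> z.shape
(5, 5)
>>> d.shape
()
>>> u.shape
()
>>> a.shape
(5, 5)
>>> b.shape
(5, 5)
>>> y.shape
(5, 5)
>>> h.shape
(5, 5)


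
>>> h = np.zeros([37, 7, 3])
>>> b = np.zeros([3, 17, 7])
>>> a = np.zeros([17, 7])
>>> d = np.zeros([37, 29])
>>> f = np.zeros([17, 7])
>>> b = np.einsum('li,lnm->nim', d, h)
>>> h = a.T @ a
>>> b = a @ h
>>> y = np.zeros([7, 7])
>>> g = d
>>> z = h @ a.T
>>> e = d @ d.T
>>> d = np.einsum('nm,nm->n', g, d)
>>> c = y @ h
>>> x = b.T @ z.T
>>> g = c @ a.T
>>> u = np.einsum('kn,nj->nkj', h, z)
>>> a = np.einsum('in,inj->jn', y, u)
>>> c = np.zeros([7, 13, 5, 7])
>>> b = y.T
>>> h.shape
(7, 7)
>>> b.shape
(7, 7)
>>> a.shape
(17, 7)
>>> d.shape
(37,)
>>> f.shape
(17, 7)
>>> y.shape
(7, 7)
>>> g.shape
(7, 17)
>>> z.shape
(7, 17)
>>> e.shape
(37, 37)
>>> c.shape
(7, 13, 5, 7)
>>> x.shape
(7, 7)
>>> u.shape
(7, 7, 17)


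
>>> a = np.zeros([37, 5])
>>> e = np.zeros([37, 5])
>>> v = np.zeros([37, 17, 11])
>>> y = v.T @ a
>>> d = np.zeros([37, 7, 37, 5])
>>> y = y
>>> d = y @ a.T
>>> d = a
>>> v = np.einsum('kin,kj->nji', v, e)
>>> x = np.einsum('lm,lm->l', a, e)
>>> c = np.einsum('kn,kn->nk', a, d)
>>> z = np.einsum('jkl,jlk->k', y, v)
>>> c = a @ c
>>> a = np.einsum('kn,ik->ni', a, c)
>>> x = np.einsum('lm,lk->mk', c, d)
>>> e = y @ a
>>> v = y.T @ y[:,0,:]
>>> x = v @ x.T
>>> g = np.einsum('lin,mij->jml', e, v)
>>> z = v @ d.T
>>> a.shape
(5, 37)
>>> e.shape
(11, 17, 37)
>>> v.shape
(5, 17, 5)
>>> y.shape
(11, 17, 5)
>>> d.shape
(37, 5)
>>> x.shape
(5, 17, 37)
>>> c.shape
(37, 37)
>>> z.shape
(5, 17, 37)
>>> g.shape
(5, 5, 11)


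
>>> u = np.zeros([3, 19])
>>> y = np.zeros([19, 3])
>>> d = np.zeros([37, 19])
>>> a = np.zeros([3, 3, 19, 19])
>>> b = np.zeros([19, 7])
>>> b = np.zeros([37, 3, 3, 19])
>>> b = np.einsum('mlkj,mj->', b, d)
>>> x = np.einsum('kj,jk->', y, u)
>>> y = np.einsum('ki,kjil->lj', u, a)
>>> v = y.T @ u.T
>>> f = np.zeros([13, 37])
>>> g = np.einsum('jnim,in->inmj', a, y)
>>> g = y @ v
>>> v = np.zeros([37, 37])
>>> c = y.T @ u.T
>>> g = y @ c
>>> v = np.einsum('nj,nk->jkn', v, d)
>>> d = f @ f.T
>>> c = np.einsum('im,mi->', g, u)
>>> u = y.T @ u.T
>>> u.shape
(3, 3)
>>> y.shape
(19, 3)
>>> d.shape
(13, 13)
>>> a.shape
(3, 3, 19, 19)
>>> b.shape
()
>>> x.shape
()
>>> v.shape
(37, 19, 37)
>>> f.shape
(13, 37)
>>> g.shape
(19, 3)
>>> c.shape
()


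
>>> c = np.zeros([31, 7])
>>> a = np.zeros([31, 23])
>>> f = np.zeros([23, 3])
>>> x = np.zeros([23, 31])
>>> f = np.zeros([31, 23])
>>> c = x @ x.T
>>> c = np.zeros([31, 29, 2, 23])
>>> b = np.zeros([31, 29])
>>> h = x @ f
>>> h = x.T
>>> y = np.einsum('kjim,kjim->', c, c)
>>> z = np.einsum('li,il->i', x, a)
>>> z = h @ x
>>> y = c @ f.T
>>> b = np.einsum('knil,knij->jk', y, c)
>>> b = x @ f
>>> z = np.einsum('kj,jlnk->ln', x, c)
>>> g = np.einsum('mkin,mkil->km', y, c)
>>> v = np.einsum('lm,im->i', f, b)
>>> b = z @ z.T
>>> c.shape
(31, 29, 2, 23)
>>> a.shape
(31, 23)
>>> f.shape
(31, 23)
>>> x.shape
(23, 31)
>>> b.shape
(29, 29)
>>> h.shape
(31, 23)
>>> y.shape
(31, 29, 2, 31)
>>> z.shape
(29, 2)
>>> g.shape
(29, 31)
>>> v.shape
(23,)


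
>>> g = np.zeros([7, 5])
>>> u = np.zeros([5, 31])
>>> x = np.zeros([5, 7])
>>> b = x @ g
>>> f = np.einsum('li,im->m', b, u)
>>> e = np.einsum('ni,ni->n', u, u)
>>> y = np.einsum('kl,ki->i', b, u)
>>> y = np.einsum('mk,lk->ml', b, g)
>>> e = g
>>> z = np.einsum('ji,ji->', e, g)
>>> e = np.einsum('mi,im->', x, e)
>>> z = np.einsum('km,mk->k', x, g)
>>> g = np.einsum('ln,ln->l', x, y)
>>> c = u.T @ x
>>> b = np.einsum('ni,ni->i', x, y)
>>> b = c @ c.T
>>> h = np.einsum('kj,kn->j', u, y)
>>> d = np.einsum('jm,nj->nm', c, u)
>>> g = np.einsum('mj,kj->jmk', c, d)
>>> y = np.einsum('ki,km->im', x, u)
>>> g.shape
(7, 31, 5)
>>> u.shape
(5, 31)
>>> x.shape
(5, 7)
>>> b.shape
(31, 31)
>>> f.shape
(31,)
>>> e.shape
()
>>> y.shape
(7, 31)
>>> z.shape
(5,)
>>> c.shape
(31, 7)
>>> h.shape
(31,)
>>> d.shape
(5, 7)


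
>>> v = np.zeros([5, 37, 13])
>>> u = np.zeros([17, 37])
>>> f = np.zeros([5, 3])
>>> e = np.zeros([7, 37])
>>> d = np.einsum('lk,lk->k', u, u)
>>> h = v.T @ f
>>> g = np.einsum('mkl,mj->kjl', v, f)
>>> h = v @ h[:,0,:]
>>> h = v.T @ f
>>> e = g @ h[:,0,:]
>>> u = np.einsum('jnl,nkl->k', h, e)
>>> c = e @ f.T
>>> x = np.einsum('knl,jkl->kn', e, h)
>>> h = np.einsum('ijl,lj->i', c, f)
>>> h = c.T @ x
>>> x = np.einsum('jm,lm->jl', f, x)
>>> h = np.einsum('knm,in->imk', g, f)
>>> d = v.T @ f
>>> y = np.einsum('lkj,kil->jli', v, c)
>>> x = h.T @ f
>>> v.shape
(5, 37, 13)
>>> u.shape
(3,)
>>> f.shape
(5, 3)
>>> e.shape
(37, 3, 3)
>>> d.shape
(13, 37, 3)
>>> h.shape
(5, 13, 37)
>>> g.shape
(37, 3, 13)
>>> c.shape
(37, 3, 5)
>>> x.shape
(37, 13, 3)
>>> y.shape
(13, 5, 3)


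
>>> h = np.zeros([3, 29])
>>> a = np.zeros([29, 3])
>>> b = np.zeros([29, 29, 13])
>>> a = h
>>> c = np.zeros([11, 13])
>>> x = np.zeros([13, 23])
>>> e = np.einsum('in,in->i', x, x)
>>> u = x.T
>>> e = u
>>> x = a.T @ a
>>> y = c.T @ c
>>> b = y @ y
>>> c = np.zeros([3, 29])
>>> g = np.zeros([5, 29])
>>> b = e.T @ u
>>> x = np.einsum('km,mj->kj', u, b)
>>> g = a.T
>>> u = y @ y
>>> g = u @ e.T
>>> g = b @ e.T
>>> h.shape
(3, 29)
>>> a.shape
(3, 29)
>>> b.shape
(13, 13)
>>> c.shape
(3, 29)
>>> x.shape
(23, 13)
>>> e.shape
(23, 13)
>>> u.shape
(13, 13)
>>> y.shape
(13, 13)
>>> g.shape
(13, 23)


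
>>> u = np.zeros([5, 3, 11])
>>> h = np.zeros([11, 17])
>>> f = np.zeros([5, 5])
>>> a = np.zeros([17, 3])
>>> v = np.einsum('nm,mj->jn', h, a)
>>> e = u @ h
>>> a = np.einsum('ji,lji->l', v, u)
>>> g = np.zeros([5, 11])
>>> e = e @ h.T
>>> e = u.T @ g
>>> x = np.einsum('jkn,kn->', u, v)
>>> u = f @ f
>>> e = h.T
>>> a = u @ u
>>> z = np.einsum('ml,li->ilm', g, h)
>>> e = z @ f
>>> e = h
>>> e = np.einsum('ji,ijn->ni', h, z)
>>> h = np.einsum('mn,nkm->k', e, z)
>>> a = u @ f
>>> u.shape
(5, 5)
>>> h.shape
(11,)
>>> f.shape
(5, 5)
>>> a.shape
(5, 5)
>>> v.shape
(3, 11)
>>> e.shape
(5, 17)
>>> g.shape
(5, 11)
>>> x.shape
()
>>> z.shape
(17, 11, 5)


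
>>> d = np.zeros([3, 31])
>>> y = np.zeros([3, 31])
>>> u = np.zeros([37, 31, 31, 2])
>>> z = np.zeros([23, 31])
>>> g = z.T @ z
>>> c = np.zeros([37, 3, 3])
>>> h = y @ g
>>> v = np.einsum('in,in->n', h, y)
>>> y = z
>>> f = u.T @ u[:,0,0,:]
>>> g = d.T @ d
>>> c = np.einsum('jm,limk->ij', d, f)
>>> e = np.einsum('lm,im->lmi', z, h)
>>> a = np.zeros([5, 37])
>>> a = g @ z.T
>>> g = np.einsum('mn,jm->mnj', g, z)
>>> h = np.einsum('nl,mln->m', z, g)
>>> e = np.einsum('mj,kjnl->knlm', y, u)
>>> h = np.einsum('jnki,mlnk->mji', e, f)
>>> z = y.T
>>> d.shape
(3, 31)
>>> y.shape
(23, 31)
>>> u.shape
(37, 31, 31, 2)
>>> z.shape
(31, 23)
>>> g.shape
(31, 31, 23)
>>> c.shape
(31, 3)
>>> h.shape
(2, 37, 23)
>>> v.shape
(31,)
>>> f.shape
(2, 31, 31, 2)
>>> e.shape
(37, 31, 2, 23)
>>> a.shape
(31, 23)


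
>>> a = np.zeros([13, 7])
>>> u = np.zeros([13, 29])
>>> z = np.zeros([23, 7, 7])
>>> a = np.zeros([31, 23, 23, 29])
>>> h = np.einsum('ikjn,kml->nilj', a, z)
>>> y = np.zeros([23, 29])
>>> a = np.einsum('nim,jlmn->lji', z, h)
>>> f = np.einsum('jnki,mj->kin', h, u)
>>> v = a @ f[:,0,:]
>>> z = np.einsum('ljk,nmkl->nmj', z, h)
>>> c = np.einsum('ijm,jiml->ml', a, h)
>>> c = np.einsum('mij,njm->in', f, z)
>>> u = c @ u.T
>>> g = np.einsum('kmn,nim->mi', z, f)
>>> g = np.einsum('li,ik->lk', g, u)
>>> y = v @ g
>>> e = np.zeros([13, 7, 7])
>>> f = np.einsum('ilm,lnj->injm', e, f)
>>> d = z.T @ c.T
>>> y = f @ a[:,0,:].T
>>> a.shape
(31, 29, 7)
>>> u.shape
(23, 13)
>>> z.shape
(29, 31, 7)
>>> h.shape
(29, 31, 7, 23)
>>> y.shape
(13, 23, 31, 31)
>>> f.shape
(13, 23, 31, 7)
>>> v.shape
(31, 29, 31)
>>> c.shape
(23, 29)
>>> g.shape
(31, 13)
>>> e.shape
(13, 7, 7)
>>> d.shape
(7, 31, 23)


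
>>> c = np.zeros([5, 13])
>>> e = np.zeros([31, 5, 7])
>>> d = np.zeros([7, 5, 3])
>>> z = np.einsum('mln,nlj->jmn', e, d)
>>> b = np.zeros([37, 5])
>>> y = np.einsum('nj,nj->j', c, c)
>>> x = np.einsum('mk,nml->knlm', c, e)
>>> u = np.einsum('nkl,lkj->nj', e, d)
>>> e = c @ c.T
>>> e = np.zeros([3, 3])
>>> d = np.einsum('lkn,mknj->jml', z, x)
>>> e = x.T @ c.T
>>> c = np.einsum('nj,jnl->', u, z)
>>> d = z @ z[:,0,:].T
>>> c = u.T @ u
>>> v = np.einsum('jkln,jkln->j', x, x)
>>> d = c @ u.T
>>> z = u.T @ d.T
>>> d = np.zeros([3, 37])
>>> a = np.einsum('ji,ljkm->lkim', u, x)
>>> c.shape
(3, 3)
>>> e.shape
(5, 7, 31, 5)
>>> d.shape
(3, 37)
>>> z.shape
(3, 3)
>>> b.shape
(37, 5)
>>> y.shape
(13,)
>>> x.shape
(13, 31, 7, 5)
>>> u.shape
(31, 3)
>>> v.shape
(13,)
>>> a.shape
(13, 7, 3, 5)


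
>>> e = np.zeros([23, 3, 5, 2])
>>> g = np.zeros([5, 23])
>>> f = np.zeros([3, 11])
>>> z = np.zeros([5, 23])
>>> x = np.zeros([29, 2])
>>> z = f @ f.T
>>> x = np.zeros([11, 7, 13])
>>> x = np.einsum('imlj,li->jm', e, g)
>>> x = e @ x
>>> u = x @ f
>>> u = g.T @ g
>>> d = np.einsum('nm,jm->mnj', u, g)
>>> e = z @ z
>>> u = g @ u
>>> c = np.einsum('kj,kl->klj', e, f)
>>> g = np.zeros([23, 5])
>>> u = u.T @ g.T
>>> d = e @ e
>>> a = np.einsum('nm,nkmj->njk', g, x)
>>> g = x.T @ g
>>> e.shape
(3, 3)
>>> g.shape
(3, 5, 3, 5)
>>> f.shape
(3, 11)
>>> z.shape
(3, 3)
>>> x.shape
(23, 3, 5, 3)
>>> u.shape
(23, 23)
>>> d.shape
(3, 3)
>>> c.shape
(3, 11, 3)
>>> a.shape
(23, 3, 3)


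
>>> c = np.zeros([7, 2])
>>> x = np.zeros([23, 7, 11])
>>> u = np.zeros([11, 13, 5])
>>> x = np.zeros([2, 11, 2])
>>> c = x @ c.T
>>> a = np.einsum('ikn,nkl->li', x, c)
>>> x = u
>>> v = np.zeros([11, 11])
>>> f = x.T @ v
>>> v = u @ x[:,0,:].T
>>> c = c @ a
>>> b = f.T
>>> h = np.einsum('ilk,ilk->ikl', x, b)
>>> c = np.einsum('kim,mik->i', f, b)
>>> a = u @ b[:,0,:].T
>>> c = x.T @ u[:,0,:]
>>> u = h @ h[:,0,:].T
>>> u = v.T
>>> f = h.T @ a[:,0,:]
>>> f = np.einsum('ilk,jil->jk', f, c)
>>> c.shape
(5, 13, 5)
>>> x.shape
(11, 13, 5)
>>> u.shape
(11, 13, 11)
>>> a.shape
(11, 13, 11)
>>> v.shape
(11, 13, 11)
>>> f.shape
(5, 11)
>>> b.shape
(11, 13, 5)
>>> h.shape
(11, 5, 13)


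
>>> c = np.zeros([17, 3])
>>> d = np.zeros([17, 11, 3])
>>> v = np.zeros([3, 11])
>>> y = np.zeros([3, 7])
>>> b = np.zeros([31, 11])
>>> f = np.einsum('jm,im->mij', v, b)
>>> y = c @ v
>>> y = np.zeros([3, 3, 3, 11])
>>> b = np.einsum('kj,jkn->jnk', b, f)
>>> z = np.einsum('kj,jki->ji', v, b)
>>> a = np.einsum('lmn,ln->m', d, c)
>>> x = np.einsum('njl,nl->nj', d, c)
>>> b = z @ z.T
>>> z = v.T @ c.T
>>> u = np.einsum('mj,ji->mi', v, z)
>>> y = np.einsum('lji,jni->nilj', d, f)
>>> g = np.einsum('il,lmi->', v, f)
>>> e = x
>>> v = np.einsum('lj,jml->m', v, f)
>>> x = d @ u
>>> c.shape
(17, 3)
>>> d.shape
(17, 11, 3)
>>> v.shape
(31,)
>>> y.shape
(31, 3, 17, 11)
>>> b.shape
(11, 11)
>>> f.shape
(11, 31, 3)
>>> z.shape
(11, 17)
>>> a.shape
(11,)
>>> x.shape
(17, 11, 17)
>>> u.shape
(3, 17)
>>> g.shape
()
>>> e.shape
(17, 11)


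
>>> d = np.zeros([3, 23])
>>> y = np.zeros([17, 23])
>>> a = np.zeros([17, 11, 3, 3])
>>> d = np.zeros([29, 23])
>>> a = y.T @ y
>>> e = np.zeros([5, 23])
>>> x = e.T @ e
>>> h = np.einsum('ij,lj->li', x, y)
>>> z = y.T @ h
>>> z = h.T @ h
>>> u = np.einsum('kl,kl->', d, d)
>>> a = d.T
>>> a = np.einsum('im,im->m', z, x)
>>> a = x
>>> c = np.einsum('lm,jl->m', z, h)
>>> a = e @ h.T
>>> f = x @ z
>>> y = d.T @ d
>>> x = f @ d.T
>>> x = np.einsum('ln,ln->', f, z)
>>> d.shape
(29, 23)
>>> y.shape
(23, 23)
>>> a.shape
(5, 17)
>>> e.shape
(5, 23)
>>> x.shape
()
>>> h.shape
(17, 23)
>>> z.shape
(23, 23)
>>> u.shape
()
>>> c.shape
(23,)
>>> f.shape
(23, 23)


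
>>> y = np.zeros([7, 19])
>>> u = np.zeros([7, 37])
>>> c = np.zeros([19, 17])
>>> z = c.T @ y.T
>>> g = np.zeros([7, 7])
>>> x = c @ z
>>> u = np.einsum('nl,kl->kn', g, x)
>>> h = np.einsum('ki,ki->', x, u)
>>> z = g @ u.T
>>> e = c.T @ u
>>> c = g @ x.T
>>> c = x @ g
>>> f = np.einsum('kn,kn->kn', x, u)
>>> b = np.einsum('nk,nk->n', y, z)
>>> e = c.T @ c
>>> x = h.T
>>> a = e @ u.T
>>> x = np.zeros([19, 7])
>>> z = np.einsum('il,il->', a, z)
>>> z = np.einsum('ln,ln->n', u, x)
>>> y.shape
(7, 19)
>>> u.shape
(19, 7)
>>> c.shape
(19, 7)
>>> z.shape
(7,)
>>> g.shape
(7, 7)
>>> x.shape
(19, 7)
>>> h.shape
()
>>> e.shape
(7, 7)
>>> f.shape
(19, 7)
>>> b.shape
(7,)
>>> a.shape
(7, 19)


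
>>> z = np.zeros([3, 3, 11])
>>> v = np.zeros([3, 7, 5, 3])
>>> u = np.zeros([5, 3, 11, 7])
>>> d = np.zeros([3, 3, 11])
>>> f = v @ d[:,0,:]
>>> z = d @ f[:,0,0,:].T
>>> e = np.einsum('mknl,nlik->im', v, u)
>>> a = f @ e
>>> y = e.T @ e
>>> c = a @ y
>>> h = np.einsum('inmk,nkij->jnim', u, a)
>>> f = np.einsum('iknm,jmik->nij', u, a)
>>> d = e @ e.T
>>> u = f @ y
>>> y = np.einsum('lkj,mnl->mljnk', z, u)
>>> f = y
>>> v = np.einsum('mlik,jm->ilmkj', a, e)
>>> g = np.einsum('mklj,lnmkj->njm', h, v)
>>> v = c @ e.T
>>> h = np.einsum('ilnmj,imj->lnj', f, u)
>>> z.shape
(3, 3, 3)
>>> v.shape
(3, 7, 5, 11)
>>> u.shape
(11, 5, 3)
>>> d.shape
(11, 11)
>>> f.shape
(11, 3, 3, 5, 3)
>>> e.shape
(11, 3)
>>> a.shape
(3, 7, 5, 3)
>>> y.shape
(11, 3, 3, 5, 3)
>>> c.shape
(3, 7, 5, 3)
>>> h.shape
(3, 3, 3)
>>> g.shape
(7, 11, 3)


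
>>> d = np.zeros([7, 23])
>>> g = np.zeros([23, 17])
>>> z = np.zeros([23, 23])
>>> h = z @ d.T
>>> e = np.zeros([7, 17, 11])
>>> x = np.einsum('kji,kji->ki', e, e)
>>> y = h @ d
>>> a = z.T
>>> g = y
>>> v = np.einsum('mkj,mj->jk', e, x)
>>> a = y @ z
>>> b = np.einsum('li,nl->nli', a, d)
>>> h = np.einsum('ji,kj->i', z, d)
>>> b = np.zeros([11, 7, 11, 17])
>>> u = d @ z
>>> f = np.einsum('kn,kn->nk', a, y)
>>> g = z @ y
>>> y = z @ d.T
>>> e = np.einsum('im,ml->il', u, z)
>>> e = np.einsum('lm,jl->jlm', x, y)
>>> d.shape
(7, 23)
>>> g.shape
(23, 23)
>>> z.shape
(23, 23)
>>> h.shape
(23,)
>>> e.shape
(23, 7, 11)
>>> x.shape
(7, 11)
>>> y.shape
(23, 7)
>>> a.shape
(23, 23)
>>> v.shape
(11, 17)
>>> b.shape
(11, 7, 11, 17)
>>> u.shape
(7, 23)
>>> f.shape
(23, 23)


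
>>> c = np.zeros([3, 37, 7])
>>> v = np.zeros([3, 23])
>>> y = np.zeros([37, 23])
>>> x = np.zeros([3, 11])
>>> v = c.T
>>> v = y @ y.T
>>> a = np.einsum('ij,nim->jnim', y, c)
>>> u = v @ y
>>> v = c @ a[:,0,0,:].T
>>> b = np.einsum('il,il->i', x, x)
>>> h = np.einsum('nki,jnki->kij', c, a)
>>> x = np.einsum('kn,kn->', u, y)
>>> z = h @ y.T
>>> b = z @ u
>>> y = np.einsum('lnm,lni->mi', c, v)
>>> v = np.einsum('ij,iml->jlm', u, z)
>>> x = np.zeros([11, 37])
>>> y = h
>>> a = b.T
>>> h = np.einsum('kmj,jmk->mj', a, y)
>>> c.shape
(3, 37, 7)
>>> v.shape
(23, 37, 7)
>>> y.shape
(37, 7, 23)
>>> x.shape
(11, 37)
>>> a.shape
(23, 7, 37)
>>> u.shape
(37, 23)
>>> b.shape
(37, 7, 23)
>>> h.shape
(7, 37)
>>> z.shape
(37, 7, 37)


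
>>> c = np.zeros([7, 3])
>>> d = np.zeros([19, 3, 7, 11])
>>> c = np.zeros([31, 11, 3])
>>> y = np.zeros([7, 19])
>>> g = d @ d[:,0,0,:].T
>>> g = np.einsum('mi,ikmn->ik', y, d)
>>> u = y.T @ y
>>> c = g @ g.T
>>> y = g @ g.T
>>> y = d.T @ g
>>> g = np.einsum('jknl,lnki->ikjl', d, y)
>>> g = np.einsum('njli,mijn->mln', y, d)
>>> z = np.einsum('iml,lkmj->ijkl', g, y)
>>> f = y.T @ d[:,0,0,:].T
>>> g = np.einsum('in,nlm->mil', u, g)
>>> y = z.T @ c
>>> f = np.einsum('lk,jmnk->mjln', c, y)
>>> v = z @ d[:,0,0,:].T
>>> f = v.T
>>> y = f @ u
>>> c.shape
(19, 19)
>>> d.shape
(19, 3, 7, 11)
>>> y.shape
(19, 7, 3, 19)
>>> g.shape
(11, 19, 3)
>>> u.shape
(19, 19)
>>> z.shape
(19, 3, 7, 11)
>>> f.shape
(19, 7, 3, 19)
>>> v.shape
(19, 3, 7, 19)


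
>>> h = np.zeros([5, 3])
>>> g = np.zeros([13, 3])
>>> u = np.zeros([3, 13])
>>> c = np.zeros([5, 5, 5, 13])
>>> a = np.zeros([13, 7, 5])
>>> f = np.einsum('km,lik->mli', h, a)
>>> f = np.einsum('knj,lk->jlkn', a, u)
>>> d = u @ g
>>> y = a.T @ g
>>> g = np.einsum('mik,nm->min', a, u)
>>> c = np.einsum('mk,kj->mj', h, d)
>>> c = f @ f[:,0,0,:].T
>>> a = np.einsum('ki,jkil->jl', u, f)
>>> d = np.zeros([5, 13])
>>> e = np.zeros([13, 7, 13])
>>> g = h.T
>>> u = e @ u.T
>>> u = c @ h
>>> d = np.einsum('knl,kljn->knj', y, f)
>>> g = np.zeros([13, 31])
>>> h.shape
(5, 3)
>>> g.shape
(13, 31)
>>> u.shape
(5, 3, 13, 3)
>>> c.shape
(5, 3, 13, 5)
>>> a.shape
(5, 7)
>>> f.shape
(5, 3, 13, 7)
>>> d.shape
(5, 7, 13)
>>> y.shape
(5, 7, 3)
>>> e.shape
(13, 7, 13)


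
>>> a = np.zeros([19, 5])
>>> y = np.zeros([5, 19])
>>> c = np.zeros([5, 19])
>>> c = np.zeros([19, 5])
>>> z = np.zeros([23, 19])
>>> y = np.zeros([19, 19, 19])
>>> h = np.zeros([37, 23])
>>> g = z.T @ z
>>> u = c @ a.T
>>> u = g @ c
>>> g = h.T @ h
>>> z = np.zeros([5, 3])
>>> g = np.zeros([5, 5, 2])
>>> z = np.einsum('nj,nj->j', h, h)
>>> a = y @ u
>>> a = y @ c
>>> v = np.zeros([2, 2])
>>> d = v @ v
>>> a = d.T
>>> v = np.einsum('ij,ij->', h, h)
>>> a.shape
(2, 2)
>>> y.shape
(19, 19, 19)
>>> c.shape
(19, 5)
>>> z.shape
(23,)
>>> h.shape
(37, 23)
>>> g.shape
(5, 5, 2)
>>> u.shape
(19, 5)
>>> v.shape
()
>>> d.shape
(2, 2)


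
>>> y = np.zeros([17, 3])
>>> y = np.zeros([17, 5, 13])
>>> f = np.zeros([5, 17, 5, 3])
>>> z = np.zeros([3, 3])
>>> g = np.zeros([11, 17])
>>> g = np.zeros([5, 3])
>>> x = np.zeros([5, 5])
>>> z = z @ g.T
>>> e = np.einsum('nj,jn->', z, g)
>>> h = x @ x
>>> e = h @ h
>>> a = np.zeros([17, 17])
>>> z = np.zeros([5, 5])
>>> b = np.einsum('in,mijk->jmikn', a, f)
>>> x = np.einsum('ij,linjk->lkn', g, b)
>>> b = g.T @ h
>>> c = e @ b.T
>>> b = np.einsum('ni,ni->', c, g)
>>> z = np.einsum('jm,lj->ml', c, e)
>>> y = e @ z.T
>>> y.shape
(5, 3)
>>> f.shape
(5, 17, 5, 3)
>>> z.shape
(3, 5)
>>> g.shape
(5, 3)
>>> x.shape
(5, 17, 17)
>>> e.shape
(5, 5)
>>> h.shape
(5, 5)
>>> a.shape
(17, 17)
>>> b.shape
()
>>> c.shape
(5, 3)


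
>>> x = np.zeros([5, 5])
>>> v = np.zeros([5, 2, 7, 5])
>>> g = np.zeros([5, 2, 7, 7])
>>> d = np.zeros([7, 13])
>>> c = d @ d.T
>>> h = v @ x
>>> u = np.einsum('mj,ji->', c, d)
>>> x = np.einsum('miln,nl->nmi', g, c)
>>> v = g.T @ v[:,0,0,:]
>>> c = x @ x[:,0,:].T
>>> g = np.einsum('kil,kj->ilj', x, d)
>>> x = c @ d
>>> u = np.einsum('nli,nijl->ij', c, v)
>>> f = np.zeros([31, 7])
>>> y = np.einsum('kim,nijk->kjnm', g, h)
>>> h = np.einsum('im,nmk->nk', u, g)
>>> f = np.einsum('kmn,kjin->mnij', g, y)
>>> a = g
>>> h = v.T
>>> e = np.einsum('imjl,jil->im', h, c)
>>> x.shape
(7, 5, 13)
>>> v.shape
(7, 7, 2, 5)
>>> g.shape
(5, 2, 13)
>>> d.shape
(7, 13)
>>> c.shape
(7, 5, 7)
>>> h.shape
(5, 2, 7, 7)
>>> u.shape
(7, 2)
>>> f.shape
(2, 13, 5, 7)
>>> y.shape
(5, 7, 5, 13)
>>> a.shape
(5, 2, 13)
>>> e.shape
(5, 2)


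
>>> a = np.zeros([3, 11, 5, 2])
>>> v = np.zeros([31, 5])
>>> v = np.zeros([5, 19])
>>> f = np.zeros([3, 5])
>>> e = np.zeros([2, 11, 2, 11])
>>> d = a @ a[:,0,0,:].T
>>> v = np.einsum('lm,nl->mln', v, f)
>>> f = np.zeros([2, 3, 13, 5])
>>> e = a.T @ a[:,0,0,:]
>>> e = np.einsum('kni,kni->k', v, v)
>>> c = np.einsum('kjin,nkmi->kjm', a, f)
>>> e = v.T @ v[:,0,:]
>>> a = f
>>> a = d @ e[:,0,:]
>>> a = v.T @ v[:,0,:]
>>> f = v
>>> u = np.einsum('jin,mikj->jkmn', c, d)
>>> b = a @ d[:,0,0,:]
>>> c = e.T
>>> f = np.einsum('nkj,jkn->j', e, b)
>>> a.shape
(3, 5, 3)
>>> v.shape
(19, 5, 3)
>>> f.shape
(3,)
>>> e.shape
(3, 5, 3)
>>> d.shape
(3, 11, 5, 3)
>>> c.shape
(3, 5, 3)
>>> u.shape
(3, 5, 3, 13)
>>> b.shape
(3, 5, 3)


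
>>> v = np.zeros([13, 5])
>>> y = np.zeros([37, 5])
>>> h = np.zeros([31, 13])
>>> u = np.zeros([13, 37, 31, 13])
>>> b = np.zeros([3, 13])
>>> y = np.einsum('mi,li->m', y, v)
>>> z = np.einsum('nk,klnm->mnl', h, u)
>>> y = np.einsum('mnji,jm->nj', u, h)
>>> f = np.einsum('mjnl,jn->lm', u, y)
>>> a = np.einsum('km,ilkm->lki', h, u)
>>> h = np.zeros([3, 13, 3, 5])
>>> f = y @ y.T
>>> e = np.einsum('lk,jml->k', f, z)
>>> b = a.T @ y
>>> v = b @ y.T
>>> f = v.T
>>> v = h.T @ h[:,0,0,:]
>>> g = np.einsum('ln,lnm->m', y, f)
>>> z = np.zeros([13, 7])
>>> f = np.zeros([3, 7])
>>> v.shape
(5, 3, 13, 5)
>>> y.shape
(37, 31)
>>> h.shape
(3, 13, 3, 5)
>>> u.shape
(13, 37, 31, 13)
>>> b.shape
(13, 31, 31)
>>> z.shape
(13, 7)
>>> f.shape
(3, 7)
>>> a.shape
(37, 31, 13)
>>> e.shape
(37,)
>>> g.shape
(13,)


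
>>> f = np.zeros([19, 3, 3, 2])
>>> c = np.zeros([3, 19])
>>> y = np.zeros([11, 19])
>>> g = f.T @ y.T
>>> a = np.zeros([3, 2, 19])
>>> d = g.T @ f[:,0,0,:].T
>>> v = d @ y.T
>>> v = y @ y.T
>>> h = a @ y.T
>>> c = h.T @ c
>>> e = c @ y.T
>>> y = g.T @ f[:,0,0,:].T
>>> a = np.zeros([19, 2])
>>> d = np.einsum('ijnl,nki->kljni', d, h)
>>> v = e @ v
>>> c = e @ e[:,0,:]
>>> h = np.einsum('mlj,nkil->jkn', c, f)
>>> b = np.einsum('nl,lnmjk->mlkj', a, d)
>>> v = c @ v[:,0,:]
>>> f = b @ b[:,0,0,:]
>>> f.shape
(3, 2, 11, 3)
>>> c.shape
(11, 2, 11)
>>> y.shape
(11, 3, 3, 19)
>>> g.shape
(2, 3, 3, 11)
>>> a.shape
(19, 2)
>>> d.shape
(2, 19, 3, 3, 11)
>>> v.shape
(11, 2, 11)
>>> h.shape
(11, 3, 19)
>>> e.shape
(11, 2, 11)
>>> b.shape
(3, 2, 11, 3)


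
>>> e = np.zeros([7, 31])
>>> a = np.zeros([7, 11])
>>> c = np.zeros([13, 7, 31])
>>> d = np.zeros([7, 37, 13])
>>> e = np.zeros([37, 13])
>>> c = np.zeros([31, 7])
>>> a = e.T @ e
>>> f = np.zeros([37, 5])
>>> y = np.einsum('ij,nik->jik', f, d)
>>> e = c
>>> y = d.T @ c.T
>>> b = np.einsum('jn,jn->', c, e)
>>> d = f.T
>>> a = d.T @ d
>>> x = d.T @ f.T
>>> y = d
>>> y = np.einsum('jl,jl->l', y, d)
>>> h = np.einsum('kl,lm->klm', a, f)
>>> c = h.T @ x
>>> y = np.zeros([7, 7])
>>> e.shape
(31, 7)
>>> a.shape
(37, 37)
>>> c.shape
(5, 37, 37)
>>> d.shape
(5, 37)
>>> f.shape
(37, 5)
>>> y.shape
(7, 7)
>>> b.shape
()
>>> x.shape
(37, 37)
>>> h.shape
(37, 37, 5)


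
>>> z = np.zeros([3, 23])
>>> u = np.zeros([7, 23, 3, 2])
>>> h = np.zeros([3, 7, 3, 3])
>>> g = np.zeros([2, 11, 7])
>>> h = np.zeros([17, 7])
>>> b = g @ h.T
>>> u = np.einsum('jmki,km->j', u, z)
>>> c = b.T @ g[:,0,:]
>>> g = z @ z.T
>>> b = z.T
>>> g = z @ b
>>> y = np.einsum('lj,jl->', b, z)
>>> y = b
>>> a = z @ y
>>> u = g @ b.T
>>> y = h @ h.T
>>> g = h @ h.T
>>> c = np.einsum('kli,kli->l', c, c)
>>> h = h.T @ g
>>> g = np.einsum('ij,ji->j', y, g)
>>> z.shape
(3, 23)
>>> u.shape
(3, 23)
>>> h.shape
(7, 17)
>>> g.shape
(17,)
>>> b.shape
(23, 3)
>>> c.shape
(11,)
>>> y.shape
(17, 17)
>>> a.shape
(3, 3)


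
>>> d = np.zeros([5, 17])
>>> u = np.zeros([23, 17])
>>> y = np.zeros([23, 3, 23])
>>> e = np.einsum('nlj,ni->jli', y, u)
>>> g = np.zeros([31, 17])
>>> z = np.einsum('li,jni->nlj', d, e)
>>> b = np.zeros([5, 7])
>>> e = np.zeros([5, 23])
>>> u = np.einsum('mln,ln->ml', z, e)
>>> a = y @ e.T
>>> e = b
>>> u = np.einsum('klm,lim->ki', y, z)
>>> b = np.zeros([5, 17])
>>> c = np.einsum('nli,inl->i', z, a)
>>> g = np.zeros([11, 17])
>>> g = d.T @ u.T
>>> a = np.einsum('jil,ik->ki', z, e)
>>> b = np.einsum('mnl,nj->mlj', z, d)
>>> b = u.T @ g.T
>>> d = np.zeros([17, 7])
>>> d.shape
(17, 7)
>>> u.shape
(23, 5)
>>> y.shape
(23, 3, 23)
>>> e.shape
(5, 7)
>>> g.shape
(17, 23)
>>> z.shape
(3, 5, 23)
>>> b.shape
(5, 17)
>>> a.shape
(7, 5)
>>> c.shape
(23,)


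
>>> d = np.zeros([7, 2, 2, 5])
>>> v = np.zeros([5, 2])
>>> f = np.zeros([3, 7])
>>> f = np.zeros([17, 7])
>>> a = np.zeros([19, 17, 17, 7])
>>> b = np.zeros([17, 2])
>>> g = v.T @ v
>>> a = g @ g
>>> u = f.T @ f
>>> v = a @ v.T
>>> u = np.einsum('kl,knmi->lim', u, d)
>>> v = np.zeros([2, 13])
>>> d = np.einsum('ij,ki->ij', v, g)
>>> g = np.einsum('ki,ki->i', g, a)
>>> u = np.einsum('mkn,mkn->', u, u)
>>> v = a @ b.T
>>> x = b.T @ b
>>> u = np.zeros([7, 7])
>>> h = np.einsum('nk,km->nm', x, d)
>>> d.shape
(2, 13)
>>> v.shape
(2, 17)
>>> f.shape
(17, 7)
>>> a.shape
(2, 2)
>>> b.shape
(17, 2)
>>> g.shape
(2,)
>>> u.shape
(7, 7)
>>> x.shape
(2, 2)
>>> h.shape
(2, 13)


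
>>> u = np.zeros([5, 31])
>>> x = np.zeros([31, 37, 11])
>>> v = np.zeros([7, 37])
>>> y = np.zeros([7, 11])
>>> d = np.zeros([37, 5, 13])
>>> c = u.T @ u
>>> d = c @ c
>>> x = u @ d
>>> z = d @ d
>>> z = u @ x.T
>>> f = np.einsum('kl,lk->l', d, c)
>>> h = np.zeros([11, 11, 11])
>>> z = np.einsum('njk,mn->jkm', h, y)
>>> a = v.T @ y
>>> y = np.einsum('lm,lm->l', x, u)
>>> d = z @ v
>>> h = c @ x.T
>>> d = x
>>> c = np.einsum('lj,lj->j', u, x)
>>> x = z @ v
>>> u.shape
(5, 31)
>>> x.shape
(11, 11, 37)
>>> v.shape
(7, 37)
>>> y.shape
(5,)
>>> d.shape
(5, 31)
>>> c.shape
(31,)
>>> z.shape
(11, 11, 7)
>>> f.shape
(31,)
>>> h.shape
(31, 5)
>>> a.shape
(37, 11)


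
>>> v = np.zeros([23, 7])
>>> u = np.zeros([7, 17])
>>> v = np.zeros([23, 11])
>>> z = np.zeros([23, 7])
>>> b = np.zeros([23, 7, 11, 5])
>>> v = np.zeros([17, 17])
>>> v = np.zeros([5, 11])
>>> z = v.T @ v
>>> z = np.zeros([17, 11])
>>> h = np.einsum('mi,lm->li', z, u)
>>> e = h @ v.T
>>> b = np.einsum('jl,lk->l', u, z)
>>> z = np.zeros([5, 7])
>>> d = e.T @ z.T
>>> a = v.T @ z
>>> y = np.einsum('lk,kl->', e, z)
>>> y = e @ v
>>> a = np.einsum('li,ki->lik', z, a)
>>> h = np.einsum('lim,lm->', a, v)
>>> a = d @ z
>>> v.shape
(5, 11)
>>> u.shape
(7, 17)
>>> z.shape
(5, 7)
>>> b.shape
(17,)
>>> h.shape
()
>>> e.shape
(7, 5)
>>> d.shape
(5, 5)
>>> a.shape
(5, 7)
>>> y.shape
(7, 11)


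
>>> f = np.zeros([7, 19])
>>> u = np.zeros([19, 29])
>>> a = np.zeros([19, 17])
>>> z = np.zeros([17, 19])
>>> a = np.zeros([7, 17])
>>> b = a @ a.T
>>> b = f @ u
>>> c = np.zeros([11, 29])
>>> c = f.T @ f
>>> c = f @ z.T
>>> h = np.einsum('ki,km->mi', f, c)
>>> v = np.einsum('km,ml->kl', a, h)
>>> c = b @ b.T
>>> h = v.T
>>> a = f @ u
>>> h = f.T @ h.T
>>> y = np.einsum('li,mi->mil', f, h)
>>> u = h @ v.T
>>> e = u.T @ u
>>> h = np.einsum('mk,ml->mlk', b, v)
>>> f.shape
(7, 19)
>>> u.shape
(19, 7)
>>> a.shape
(7, 29)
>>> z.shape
(17, 19)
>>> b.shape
(7, 29)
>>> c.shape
(7, 7)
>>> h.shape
(7, 19, 29)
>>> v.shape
(7, 19)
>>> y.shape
(19, 19, 7)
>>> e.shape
(7, 7)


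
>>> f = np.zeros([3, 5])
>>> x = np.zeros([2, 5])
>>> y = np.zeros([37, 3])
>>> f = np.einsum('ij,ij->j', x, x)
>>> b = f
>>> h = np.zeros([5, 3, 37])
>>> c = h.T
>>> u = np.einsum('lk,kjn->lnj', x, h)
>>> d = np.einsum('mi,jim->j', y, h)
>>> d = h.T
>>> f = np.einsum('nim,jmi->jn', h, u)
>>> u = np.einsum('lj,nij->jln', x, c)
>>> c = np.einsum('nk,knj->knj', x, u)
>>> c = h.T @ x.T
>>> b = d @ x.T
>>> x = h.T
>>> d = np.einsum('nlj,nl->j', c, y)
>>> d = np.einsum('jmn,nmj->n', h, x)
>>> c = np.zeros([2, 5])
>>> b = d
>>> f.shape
(2, 5)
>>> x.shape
(37, 3, 5)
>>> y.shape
(37, 3)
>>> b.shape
(37,)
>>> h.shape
(5, 3, 37)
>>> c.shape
(2, 5)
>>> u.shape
(5, 2, 37)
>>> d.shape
(37,)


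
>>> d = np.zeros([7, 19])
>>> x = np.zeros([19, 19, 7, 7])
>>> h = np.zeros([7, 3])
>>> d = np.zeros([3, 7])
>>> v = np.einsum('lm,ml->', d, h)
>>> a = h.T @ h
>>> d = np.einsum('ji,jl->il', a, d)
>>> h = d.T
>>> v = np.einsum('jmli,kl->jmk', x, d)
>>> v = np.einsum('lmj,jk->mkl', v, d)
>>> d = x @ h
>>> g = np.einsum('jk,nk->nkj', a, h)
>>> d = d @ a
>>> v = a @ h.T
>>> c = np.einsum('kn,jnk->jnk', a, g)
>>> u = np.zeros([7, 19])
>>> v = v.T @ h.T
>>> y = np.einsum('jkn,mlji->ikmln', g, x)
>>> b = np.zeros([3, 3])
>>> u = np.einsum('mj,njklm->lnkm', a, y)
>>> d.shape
(19, 19, 7, 3)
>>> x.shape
(19, 19, 7, 7)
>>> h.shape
(7, 3)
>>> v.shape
(7, 7)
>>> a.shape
(3, 3)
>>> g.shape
(7, 3, 3)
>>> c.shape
(7, 3, 3)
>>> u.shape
(19, 7, 19, 3)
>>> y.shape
(7, 3, 19, 19, 3)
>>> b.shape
(3, 3)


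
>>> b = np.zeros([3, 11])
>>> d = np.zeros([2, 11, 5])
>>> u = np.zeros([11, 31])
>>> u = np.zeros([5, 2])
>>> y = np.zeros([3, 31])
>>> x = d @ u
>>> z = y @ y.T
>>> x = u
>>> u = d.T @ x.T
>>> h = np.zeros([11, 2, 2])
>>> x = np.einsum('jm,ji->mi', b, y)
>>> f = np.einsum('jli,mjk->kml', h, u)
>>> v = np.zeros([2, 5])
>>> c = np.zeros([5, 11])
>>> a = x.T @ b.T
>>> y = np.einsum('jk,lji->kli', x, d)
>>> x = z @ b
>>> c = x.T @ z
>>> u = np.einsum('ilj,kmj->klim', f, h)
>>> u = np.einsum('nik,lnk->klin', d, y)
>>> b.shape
(3, 11)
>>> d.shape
(2, 11, 5)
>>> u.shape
(5, 31, 11, 2)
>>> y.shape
(31, 2, 5)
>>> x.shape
(3, 11)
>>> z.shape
(3, 3)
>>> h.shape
(11, 2, 2)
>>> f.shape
(5, 5, 2)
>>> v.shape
(2, 5)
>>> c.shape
(11, 3)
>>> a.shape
(31, 3)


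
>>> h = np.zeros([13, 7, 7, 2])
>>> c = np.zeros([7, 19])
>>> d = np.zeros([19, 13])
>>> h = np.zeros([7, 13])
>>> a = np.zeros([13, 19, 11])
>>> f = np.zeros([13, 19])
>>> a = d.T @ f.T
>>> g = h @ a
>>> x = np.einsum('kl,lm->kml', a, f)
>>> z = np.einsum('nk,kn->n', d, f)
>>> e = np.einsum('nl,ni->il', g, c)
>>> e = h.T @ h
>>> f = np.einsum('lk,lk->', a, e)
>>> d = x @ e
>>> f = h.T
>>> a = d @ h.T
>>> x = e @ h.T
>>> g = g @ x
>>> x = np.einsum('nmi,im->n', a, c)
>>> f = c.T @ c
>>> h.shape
(7, 13)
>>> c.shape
(7, 19)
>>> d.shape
(13, 19, 13)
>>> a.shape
(13, 19, 7)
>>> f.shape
(19, 19)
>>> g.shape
(7, 7)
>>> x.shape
(13,)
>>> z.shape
(19,)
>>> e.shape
(13, 13)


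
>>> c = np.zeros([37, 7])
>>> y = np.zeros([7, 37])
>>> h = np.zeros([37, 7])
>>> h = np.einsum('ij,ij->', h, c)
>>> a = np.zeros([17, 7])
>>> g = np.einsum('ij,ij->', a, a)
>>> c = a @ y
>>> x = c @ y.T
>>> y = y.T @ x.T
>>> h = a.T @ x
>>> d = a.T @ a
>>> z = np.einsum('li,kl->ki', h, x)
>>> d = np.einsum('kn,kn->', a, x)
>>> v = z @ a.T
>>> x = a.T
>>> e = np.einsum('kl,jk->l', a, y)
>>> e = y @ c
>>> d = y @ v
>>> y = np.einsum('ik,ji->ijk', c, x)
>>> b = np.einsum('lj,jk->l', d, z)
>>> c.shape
(17, 37)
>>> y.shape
(17, 7, 37)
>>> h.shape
(7, 7)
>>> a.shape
(17, 7)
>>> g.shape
()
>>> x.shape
(7, 17)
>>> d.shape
(37, 17)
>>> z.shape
(17, 7)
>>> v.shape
(17, 17)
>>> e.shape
(37, 37)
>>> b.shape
(37,)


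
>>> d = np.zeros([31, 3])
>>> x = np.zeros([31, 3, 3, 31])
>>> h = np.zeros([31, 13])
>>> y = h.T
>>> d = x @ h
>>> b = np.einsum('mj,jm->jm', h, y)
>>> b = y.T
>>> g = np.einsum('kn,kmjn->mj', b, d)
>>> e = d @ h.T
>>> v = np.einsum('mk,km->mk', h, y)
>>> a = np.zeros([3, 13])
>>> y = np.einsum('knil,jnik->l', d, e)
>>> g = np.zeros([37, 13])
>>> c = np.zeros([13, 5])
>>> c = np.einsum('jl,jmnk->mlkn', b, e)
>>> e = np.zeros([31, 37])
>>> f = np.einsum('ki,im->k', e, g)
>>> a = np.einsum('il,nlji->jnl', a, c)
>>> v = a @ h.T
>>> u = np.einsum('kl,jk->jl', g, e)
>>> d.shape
(31, 3, 3, 13)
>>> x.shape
(31, 3, 3, 31)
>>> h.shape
(31, 13)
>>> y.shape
(13,)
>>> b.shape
(31, 13)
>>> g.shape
(37, 13)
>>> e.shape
(31, 37)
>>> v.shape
(31, 3, 31)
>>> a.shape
(31, 3, 13)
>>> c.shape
(3, 13, 31, 3)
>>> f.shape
(31,)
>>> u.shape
(31, 13)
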